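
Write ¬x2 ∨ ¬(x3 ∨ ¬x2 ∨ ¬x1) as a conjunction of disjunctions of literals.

(¬x2 ∨ ¬x3) ∧ (¬x2 ∨ x1)

¬x2 ∨ ¬(x3 ∨ ¬x2 ∨ ¬x1)
≡ ¬x2 ∨ (¬x3 ∧ ¬¬x2 ∧ ¬¬x1)   — De Morgan
≡ ¬x2 ∨ (¬x3 ∧ x2 ∧ ¬¬x1)   — double negation
≡ ¬x2 ∨ (¬x3 ∧ x2 ∧ x1)   — double negation
≡ (¬x2 ∨ ¬x3) ∧ (¬x2 ∨ x2) ∧ (¬x2 ∨ x1)   — distribute ∨ over ∧
≡ (¬x2 ∨ ¬x3) ∧ (¬x2 ∨ x1)   — simplify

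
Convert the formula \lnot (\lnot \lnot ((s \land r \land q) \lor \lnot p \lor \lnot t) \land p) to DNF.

(\lnot s \land p \land t) \lor (\lnot r \land p \land t) \lor (\lnot q \land p \land t) \lor \lnot p

\lnot (\lnot \lnot ((s \land r \land q) \lor \lnot p \lor \lnot t) \land p)
= \lnot \lnot \lnot ((s \land r \land q) \lor \lnot p \lor \lnot t) \lor \lnot p   — De Morgan
= \lnot ((s \land r \land q) \lor \lnot p \lor \lnot t) \lor \lnot p   — double negation
= (\lnot (s \land r \land q) \land \lnot \lnot p \land \lnot \lnot t) \lor \lnot p   — De Morgan
= ((\lnot s \lor \lnot r \lor \lnot q) \land \lnot \lnot p \land \lnot \lnot t) \lor \lnot p   — De Morgan
= ((\lnot s \lor \lnot r \lor \lnot q) \land p \land \lnot \lnot t) \lor \lnot p   — double negation
= ((\lnot s \lor \lnot r \lor \lnot q) \land p \land t) \lor \lnot p   — double negation
= (\lnot s \land p \land t) \lor (\lnot r \land p \land t) \lor (\lnot q \land p \land t) \lor \lnot p   — distribute \land over \lor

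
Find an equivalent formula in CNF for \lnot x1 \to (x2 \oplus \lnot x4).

(x1 \lor x2 \lor \lnot x4) \land (x1 \lor \lnot x2 \lor x4)

\lnot x1 \to (x2 \oplus \lnot x4)
≡ \lnot \lnot x1 \lor (x2 \oplus \lnot x4)   [eliminate \to]
≡ \lnot \lnot x1 \lor ((x2 \lor \lnot x4) \land \lnot (x2 \land \lnot x4))   [expand \oplus]
≡ x1 \lor ((x2 \lor \lnot x4) \land \lnot (x2 \land \lnot x4))   [double negation]
≡ x1 \lor ((x2 \lor \lnot x4) \land (\lnot x2 \lor \lnot \lnot x4))   [De Morgan]
≡ x1 \lor ((x2 \lor \lnot x4) \land (\lnot x2 \lor x4))   [double negation]
≡ (x1 \lor x2 \lor \lnot x4) \land (x1 \lor \lnot x2 \lor x4)   [distribute \lor over \land]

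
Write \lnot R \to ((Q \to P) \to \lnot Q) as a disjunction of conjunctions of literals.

\lnot R \to ((Q \to P) \to \lnot Q)
⇔ \lnot \lnot R \lor ((Q \to P) \to \lnot Q)   [eliminate \to]
⇔ \lnot \lnot R \lor \lnot (Q \to P) \lor \lnot Q   [eliminate \to]
⇔ \lnot \lnot R \lor \lnot (\lnot Q \lor P) \lor \lnot Q   [eliminate \to]
⇔ R \lor \lnot (\lnot Q \lor P) \lor \lnot Q   [double negation]
⇔ R \lor (\lnot \lnot Q \land \lnot P) \lor \lnot Q   [De Morgan]
⇔ R \lor (Q \land \lnot P) \lor \lnot Q   [double negation]

R \lor (Q \land \lnot P) \lor \lnot Q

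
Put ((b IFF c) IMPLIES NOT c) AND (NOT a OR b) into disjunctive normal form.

((b IFF c) IMPLIES NOT c) AND (NOT a OR b)
⇔ (NOT (b IFF c) OR NOT c) AND (NOT a OR b)   [eliminate IMPLIES]
⇔ (NOT ((b IMPLIES c) AND (c IMPLIES b)) OR NOT c) AND (NOT a OR b)   [eliminate IFF]
⇔ (NOT ((NOT b OR c) AND (c IMPLIES b)) OR NOT c) AND (NOT a OR b)   [eliminate IMPLIES]
⇔ (NOT ((NOT b OR c) AND (NOT c OR b)) OR NOT c) AND (NOT a OR b)   [eliminate IMPLIES]
⇔ (NOT (NOT b OR c) OR NOT (NOT c OR b) OR NOT c) AND (NOT a OR b)   [De Morgan]
⇔ ((NOT NOT b AND NOT c) OR NOT (NOT c OR b) OR NOT c) AND (NOT a OR b)   [De Morgan]
⇔ ((b AND NOT c) OR NOT (NOT c OR b) OR NOT c) AND (NOT a OR b)   [double negation]
⇔ ((b AND NOT c) OR (NOT NOT c AND NOT b) OR NOT c) AND (NOT a OR b)   [De Morgan]
⇔ ((b AND NOT c) OR (c AND NOT b) OR NOT c) AND (NOT a OR b)   [double negation]
⇔ (b AND NOT c AND NOT a) OR (b AND NOT c AND b) OR (c AND NOT b AND NOT a) OR (c AND NOT b AND b) OR (NOT c AND NOT a) OR (NOT c AND b)   [distribute AND over OR]
⇔ (b AND NOT c) OR (c AND NOT b AND NOT a) OR (NOT c AND NOT a)   [simplify]

(b AND NOT c) OR (c AND NOT b AND NOT a) OR (NOT c AND NOT a)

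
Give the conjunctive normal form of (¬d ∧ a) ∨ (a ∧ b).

(¬d ∧ a) ∨ (a ∧ b)
⇔ (¬d ∨ a) ∧ (¬d ∨ b) ∧ (a ∨ a) ∧ (a ∨ b)   (distribute ∨ over ∧)
⇔ (¬d ∨ b) ∧ a   (simplify)

(¬d ∨ b) ∧ a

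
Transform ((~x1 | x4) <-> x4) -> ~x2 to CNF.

((~x1 | x4) <-> x4) -> ~x2
≡ ~((~x1 | x4) <-> x4) | ~x2   — eliminate ->
≡ ~(((~x1 | x4) -> x4) & (x4 -> (~x1 | x4))) | ~x2   — eliminate <->
≡ ~((~(~x1 | x4) | x4) & (x4 -> (~x1 | x4))) | ~x2   — eliminate ->
≡ ~((~(~x1 | x4) | x4) & (~x4 | ~x1 | x4)) | ~x2   — eliminate ->
≡ ~(~(~x1 | x4) | x4) | ~(~x4 | ~x1 | x4) | ~x2   — De Morgan
≡ (~~(~x1 | x4) & ~x4) | ~(~x4 | ~x1 | x4) | ~x2   — De Morgan
≡ ((~x1 | x4) & ~x4) | ~(~x4 | ~x1 | x4) | ~x2   — double negation
≡ ((~x1 | x4) & ~x4) | (~~x4 & ~~x1 & ~x4) | ~x2   — De Morgan
≡ ((~x1 | x4) & ~x4) | (x4 & ~~x1 & ~x4) | ~x2   — double negation
≡ ((~x1 | x4) & ~x4) | (x4 & x1 & ~x4) | ~x2   — double negation
≡ (~x1 | x4 | x4 | ~x2) & (~x1 | x4 | x1 | ~x2) & (~x1 | x4 | ~x4 | ~x2) & (~x4 | x4 | ~x2) & (~x4 | x1 | ~x2) & (~x4 | ~x4 | ~x2)   — distribute | over &
≡ (~x1 | x4 | ~x2) & (~x4 | ~x2)   — simplify

(~x1 | x4 | ~x2) & (~x4 | ~x2)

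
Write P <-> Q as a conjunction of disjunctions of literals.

P <-> Q
≡ (P -> Q) & (Q -> P)   [eliminate <->]
≡ (~P | Q) & (Q -> P)   [eliminate ->]
≡ (~P | Q) & (~Q | P)   [eliminate ->]

(~P | Q) & (~Q | P)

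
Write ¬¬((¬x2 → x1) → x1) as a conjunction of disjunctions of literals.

¬¬((¬x2 → x1) → x1)
≡ ¬¬(¬(¬x2 → x1) ∨ x1)   (eliminate →)
≡ ¬¬(¬(¬¬x2 ∨ x1) ∨ x1)   (eliminate →)
≡ ¬(¬¬x2 ∨ x1) ∨ x1   (double negation)
≡ (¬¬¬x2 ∧ ¬x1) ∨ x1   (De Morgan)
≡ (¬x2 ∧ ¬x1) ∨ x1   (double negation)
≡ (¬x2 ∨ x1) ∧ (¬x1 ∨ x1)   (distribute ∨ over ∧)
≡ ¬x2 ∨ x1   (simplify)

¬x2 ∨ x1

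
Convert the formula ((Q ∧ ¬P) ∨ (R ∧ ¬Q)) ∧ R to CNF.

(¬P ∨ ¬Q) ∧ R

((Q ∧ ¬P) ∨ (R ∧ ¬Q)) ∧ R
⇔ (Q ∨ R) ∧ (Q ∨ ¬Q) ∧ (¬P ∨ R) ∧ (¬P ∨ ¬Q) ∧ R   (distribute ∨ over ∧)
⇔ (¬P ∨ ¬Q) ∧ R   (simplify)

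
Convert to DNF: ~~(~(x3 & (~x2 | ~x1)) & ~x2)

~x3 & ~x2

~~(~(x3 & (~x2 | ~x1)) & ~x2)
≡ ~(x3 & (~x2 | ~x1)) & ~x2   [double negation]
≡ (~x3 | ~(~x2 | ~x1)) & ~x2   [De Morgan]
≡ (~x3 | (~~x2 & ~~x1)) & ~x2   [De Morgan]
≡ (~x3 | (x2 & ~~x1)) & ~x2   [double negation]
≡ (~x3 | (x2 & x1)) & ~x2   [double negation]
≡ (~x3 & ~x2) | (x2 & x1 & ~x2)   [distribute & over |]
≡ ~x3 & ~x2   [simplify]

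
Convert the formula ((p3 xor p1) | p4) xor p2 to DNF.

((p3 xor p1) | p4) xor p2
⇔ (((p3 xor p1) | p4) & ~p2) | (~((p3 xor p1) | p4) & p2)   (expand xor)
⇔ (((p3 & ~p1) | (~p3 & p1) | p4) & ~p2) | (~((p3 xor p1) | p4) & p2)   (expand xor)
⇔ (((p3 & ~p1) | (~p3 & p1) | p4) & ~p2) | (~((p3 & ~p1) | (~p3 & p1) | p4) & p2)   (expand xor)
⇔ (((p3 & ~p1) | (~p3 & p1) | p4) & ~p2) | (~(p3 & ~p1) & ~(~p3 & p1) & ~p4 & p2)   (De Morgan)
⇔ (((p3 & ~p1) | (~p3 & p1) | p4) & ~p2) | ((~p3 | ~~p1) & ~(~p3 & p1) & ~p4 & p2)   (De Morgan)
⇔ (((p3 & ~p1) | (~p3 & p1) | p4) & ~p2) | ((~p3 | p1) & ~(~p3 & p1) & ~p4 & p2)   (double negation)
⇔ (((p3 & ~p1) | (~p3 & p1) | p4) & ~p2) | ((~p3 | p1) & (~~p3 | ~p1) & ~p4 & p2)   (De Morgan)
⇔ (((p3 & ~p1) | (~p3 & p1) | p4) & ~p2) | ((~p3 | p1) & (p3 | ~p1) & ~p4 & p2)   (double negation)
⇔ (p3 & ~p1 & ~p2) | (~p3 & p1 & ~p2) | (p4 & ~p2) | (~p3 & p3 & ~p4 & p2) | (~p3 & ~p1 & ~p4 & p2) | (p1 & p3 & ~p4 & p2) | (p1 & ~p1 & ~p4 & p2)   (distribute & over |)
⇔ (p3 & ~p1 & ~p2) | (~p3 & p1 & ~p2) | (p4 & ~p2) | (~p3 & ~p1 & ~p4 & p2) | (p1 & p3 & ~p4 & p2)   (simplify)

(p3 & ~p1 & ~p2) | (~p3 & p1 & ~p2) | (p4 & ~p2) | (~p3 & ~p1 & ~p4 & p2) | (p1 & p3 & ~p4 & p2)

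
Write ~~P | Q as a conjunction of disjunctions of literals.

P | Q

~~P | Q
≡ P | Q   [double negation]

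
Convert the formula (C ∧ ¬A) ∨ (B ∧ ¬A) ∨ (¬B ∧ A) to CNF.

(C ∨ B ∨ A) ∧ (¬A ∨ ¬B)

(C ∧ ¬A) ∨ (B ∧ ¬A) ∨ (¬B ∧ A)
= (C ∨ B ∨ ¬B) ∧ (C ∨ B ∨ A) ∧ (C ∨ ¬A ∨ ¬B) ∧ (C ∨ ¬A ∨ A) ∧ (¬A ∨ B ∨ ¬B) ∧ (¬A ∨ B ∨ A) ∧ (¬A ∨ ¬A ∨ ¬B) ∧ (¬A ∨ ¬A ∨ A)
= (C ∨ B ∨ A) ∧ (¬A ∨ ¬B)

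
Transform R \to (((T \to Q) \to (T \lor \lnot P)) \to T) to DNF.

\lnot R \lor (\lnot T \land P) \lor T

R \to (((T \to Q) \to (T \lor \lnot P)) \to T)
≡ \lnot R \lor (((T \to Q) \to (T \lor \lnot P)) \to T)   [eliminate \to]
≡ \lnot R \lor \lnot ((T \to Q) \to (T \lor \lnot P)) \lor T   [eliminate \to]
≡ \lnot R \lor \lnot (\lnot (T \to Q) \lor T \lor \lnot P) \lor T   [eliminate \to]
≡ \lnot R \lor \lnot (\lnot (\lnot T \lor Q) \lor T \lor \lnot P) \lor T   [eliminate \to]
≡ \lnot R \lor (\lnot \lnot (\lnot T \lor Q) \land \lnot T \land \lnot \lnot P) \lor T   [De Morgan]
≡ \lnot R \lor ((\lnot T \lor Q) \land \lnot T \land \lnot \lnot P) \lor T   [double negation]
≡ \lnot R \lor ((\lnot T \lor Q) \land \lnot T \land P) \lor T   [double negation]
≡ \lnot R \lor (\lnot T \land \lnot T \land P) \lor (Q \land \lnot T \land P) \lor T   [distribute \land over \lor]
≡ \lnot R \lor (\lnot T \land P) \lor T   [simplify]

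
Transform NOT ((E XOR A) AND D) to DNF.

(NOT E AND NOT A) OR (A AND E) OR NOT D

NOT ((E XOR A) AND D)
≡ NOT (((E AND NOT A) OR (NOT E AND A)) AND D)   [expand XOR]
≡ NOT ((E AND NOT A) OR (NOT E AND A)) OR NOT D   [De Morgan]
≡ (NOT (E AND NOT A) AND NOT (NOT E AND A)) OR NOT D   [De Morgan]
≡ ((NOT E OR NOT NOT A) AND NOT (NOT E AND A)) OR NOT D   [De Morgan]
≡ ((NOT E OR A) AND NOT (NOT E AND A)) OR NOT D   [double negation]
≡ ((NOT E OR A) AND (NOT NOT E OR NOT A)) OR NOT D   [De Morgan]
≡ ((NOT E OR A) AND (E OR NOT A)) OR NOT D   [double negation]
≡ (NOT E AND E) OR (NOT E AND NOT A) OR (A AND E) OR (A AND NOT A) OR NOT D   [distribute AND over OR]
≡ (NOT E AND NOT A) OR (A AND E) OR NOT D   [simplify]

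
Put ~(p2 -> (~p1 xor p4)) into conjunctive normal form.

p2 & (p1 | p4) & (~p4 | ~p1)

~(p2 -> (~p1 xor p4))
= ~(~p2 | (~p1 xor p4))   — eliminate ->
= ~(~p2 | ((~p1 | p4) & ~(~p1 & p4)))   — expand xor
= ~~p2 & ~((~p1 | p4) & ~(~p1 & p4))   — De Morgan
= p2 & ~((~p1 | p4) & ~(~p1 & p4))   — double negation
= p2 & (~(~p1 | p4) | ~~(~p1 & p4))   — De Morgan
= p2 & ((~~p1 & ~p4) | ~~(~p1 & p4))   — De Morgan
= p2 & ((p1 & ~p4) | ~~(~p1 & p4))   — double negation
= p2 & ((p1 & ~p4) | (~p1 & p4))   — double negation
= p2 & (p1 | ~p1) & (p1 | p4) & (~p4 | ~p1) & (~p4 | p4)   — distribute | over &
= p2 & (p1 | p4) & (~p4 | ~p1)   — simplify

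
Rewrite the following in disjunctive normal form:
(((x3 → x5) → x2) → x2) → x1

(x3 ∧ ¬x5 ∧ ¬x2) ∨ x1

(((x3 → x5) → x2) → x2) → x1
⇔ ¬(((x3 → x5) → x2) → x2) ∨ x1   — eliminate →
⇔ ¬(¬((x3 → x5) → x2) ∨ x2) ∨ x1   — eliminate →
⇔ ¬(¬(¬(x3 → x5) ∨ x2) ∨ x2) ∨ x1   — eliminate →
⇔ ¬(¬(¬(¬x3 ∨ x5) ∨ x2) ∨ x2) ∨ x1   — eliminate →
⇔ (¬¬(¬(¬x3 ∨ x5) ∨ x2) ∧ ¬x2) ∨ x1   — De Morgan
⇔ ((¬(¬x3 ∨ x5) ∨ x2) ∧ ¬x2) ∨ x1   — double negation
⇔ (((¬¬x3 ∧ ¬x5) ∨ x2) ∧ ¬x2) ∨ x1   — De Morgan
⇔ (((x3 ∧ ¬x5) ∨ x2) ∧ ¬x2) ∨ x1   — double negation
⇔ (x3 ∧ ¬x5 ∧ ¬x2) ∨ (x2 ∧ ¬x2) ∨ x1   — distribute ∧ over ∨
⇔ (x3 ∧ ¬x5 ∧ ¬x2) ∨ x1   — simplify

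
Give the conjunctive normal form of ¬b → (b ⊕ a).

¬b → (b ⊕ a)
= ¬¬b ∨ (b ⊕ a)   [eliminate →]
= ¬¬b ∨ ((b ∨ a) ∧ ¬(b ∧ a))   [expand ⊕]
= b ∨ ((b ∨ a) ∧ ¬(b ∧ a))   [double negation]
= b ∨ ((b ∨ a) ∧ (¬b ∨ ¬a))   [De Morgan]
= (b ∨ b ∨ a) ∧ (b ∨ ¬b ∨ ¬a)   [distribute ∨ over ∧]
= b ∨ a   [simplify]

b ∨ a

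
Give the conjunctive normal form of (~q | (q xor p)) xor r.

(~q | ~p | r) & (q | ~r) & (~q | p | ~r)

(~q | (q xor p)) xor r
⇔ (~q | (q xor p) | r) & ~((~q | (q xor p)) & r)   [expand xor]
⇔ (~q | ((q | p) & ~(q & p)) | r) & ~((~q | (q xor p)) & r)   [expand xor]
⇔ (~q | ((q | p) & ~(q & p)) | r) & ~((~q | ((q | p) & ~(q & p))) & r)   [expand xor]
⇔ (~q | ((q | p) & (~q | ~p)) | r) & ~((~q | ((q | p) & ~(q & p))) & r)   [De Morgan]
⇔ (~q | ((q | p) & (~q | ~p)) | r) & (~(~q | ((q | p) & ~(q & p))) | ~r)   [De Morgan]
⇔ (~q | ((q | p) & (~q | ~p)) | r) & ((~~q & ~((q | p) & ~(q & p))) | ~r)   [De Morgan]
⇔ (~q | ((q | p) & (~q | ~p)) | r) & ((q & ~((q | p) & ~(q & p))) | ~r)   [double negation]
⇔ (~q | ((q | p) & (~q | ~p)) | r) & ((q & (~(q | p) | ~~(q & p))) | ~r)   [De Morgan]
⇔ (~q | ((q | p) & (~q | ~p)) | r) & ((q & ((~q & ~p) | ~~(q & p))) | ~r)   [De Morgan]
⇔ (~q | ((q | p) & (~q | ~p)) | r) & ((q & ((~q & ~p) | (q & p))) | ~r)   [double negation]
⇔ (~q | q | p | r) & (~q | ~q | ~p | r) & (q | ~r) & (~q | q | ~r) & (~q | p | ~r) & (~p | q | ~r) & (~p | p | ~r)   [distribute | over &]
⇔ (~q | ~p | r) & (q | ~r) & (~q | p | ~r)   [simplify]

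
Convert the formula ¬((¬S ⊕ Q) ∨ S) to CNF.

(S ∨ Q) ∧ ¬S

¬((¬S ⊕ Q) ∨ S)
≡ ¬(((¬S ∨ Q) ∧ ¬(¬S ∧ Q)) ∨ S)   (expand ⊕)
≡ ¬((¬S ∨ Q) ∧ ¬(¬S ∧ Q)) ∧ ¬S   (De Morgan)
≡ (¬(¬S ∨ Q) ∨ ¬¬(¬S ∧ Q)) ∧ ¬S   (De Morgan)
≡ ((¬¬S ∧ ¬Q) ∨ ¬¬(¬S ∧ Q)) ∧ ¬S   (De Morgan)
≡ ((S ∧ ¬Q) ∨ ¬¬(¬S ∧ Q)) ∧ ¬S   (double negation)
≡ ((S ∧ ¬Q) ∨ (¬S ∧ Q)) ∧ ¬S   (double negation)
≡ (S ∨ ¬S) ∧ (S ∨ Q) ∧ (¬Q ∨ ¬S) ∧ (¬Q ∨ Q) ∧ ¬S   (distribute ∨ over ∧)
≡ (S ∨ Q) ∧ ¬S   (simplify)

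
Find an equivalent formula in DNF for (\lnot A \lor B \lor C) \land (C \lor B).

(\lnot A \lor B \lor C) \land (C \lor B)
⇔ (\lnot A \land C) \lor (\lnot A \land B) \lor (B \land C) \lor (B \land B) \lor (C \land C) \lor (C \land B)   — distribute \land over \lor
⇔ B \lor C   — simplify

B \lor C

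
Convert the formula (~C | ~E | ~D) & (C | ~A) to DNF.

(~C & ~A) | (~E & C) | (~E & ~A) | (~D & C) | (~D & ~A)

(~C | ~E | ~D) & (C | ~A)
= (~C & C) | (~C & ~A) | (~E & C) | (~E & ~A) | (~D & C) | (~D & ~A)
= (~C & ~A) | (~E & C) | (~E & ~A) | (~D & C) | (~D & ~A)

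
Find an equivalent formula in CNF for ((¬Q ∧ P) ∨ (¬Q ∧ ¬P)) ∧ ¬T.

((¬Q ∧ P) ∨ (¬Q ∧ ¬P)) ∧ ¬T
⇔ (¬Q ∨ ¬Q) ∧ (¬Q ∨ ¬P) ∧ (P ∨ ¬Q) ∧ (P ∨ ¬P) ∧ ¬T   — distribute ∨ over ∧
⇔ ¬Q ∧ ¬T   — simplify

¬Q ∧ ¬T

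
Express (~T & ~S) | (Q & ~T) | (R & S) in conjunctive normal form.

(~T | R) & (~T | S) & (~S | Q | R)

(~T & ~S) | (Q & ~T) | (R & S)
⇔ (~T | Q | R) & (~T | Q | S) & (~T | ~T | R) & (~T | ~T | S) & (~S | Q | R) & (~S | Q | S) & (~S | ~T | R) & (~S | ~T | S)   — distribute | over &
⇔ (~T | R) & (~T | S) & (~S | Q | R)   — simplify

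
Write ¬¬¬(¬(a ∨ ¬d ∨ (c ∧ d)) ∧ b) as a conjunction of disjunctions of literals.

a ∨ ¬d ∨ c ∨ ¬b

¬¬¬(¬(a ∨ ¬d ∨ (c ∧ d)) ∧ b)
⇔ ¬(¬(a ∨ ¬d ∨ (c ∧ d)) ∧ b)   — double negation
⇔ ¬¬(a ∨ ¬d ∨ (c ∧ d)) ∨ ¬b   — De Morgan
⇔ a ∨ ¬d ∨ (c ∧ d) ∨ ¬b   — double negation
⇔ (a ∨ ¬d ∨ c ∨ ¬b) ∧ (a ∨ ¬d ∨ d ∨ ¬b)   — distribute ∨ over ∧
⇔ a ∨ ¬d ∨ c ∨ ¬b   — simplify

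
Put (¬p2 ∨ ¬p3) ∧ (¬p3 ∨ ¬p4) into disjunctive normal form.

(¬p2 ∨ ¬p3) ∧ (¬p3 ∨ ¬p4)
≡ (¬p2 ∧ ¬p3) ∨ (¬p2 ∧ ¬p4) ∨ (¬p3 ∧ ¬p3) ∨ (¬p3 ∧ ¬p4)
≡ (¬p2 ∧ ¬p4) ∨ ¬p3

(¬p2 ∧ ¬p4) ∨ ¬p3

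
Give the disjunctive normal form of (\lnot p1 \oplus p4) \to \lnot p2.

(\lnot p1 \oplus p4) \to \lnot p2
≡ \lnot (\lnot p1 \oplus p4) \lor \lnot p2   [eliminate \to]
≡ \lnot ((\lnot p1 \land \lnot p4) \lor (\lnot \lnot p1 \land p4)) \lor \lnot p2   [expand \oplus]
≡ (\lnot (\lnot p1 \land \lnot p4) \land \lnot (\lnot \lnot p1 \land p4)) \lor \lnot p2   [De Morgan]
≡ ((\lnot \lnot p1 \lor \lnot \lnot p4) \land \lnot (\lnot \lnot p1 \land p4)) \lor \lnot p2   [De Morgan]
≡ ((p1 \lor \lnot \lnot p4) \land \lnot (\lnot \lnot p1 \land p4)) \lor \lnot p2   [double negation]
≡ ((p1 \lor p4) \land \lnot (\lnot \lnot p1 \land p4)) \lor \lnot p2   [double negation]
≡ ((p1 \lor p4) \land (\lnot \lnot \lnot p1 \lor \lnot p4)) \lor \lnot p2   [De Morgan]
≡ ((p1 \lor p4) \land (\lnot p1 \lor \lnot p4)) \lor \lnot p2   [double negation]
≡ (p1 \land \lnot p1) \lor (p1 \land \lnot p4) \lor (p4 \land \lnot p1) \lor (p4 \land \lnot p4) \lor \lnot p2   [distribute \land over \lor]
≡ (p1 \land \lnot p4) \lor (p4 \land \lnot p1) \lor \lnot p2   [simplify]

(p1 \land \lnot p4) \lor (p4 \land \lnot p1) \lor \lnot p2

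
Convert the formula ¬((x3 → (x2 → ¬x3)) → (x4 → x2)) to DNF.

¬((x3 → (x2 → ¬x3)) → (x4 → x2))
≡ ¬(¬(x3 → (x2 → ¬x3)) ∨ (x4 → x2))   — eliminate →
≡ ¬(¬(¬x3 ∨ (x2 → ¬x3)) ∨ (x4 → x2))   — eliminate →
≡ ¬(¬(¬x3 ∨ ¬x2 ∨ ¬x3) ∨ (x4 → x2))   — eliminate →
≡ ¬(¬(¬x3 ∨ ¬x2 ∨ ¬x3) ∨ ¬x4 ∨ x2)   — eliminate →
≡ ¬¬(¬x3 ∨ ¬x2 ∨ ¬x3) ∧ ¬¬x4 ∧ ¬x2   — De Morgan
≡ (¬x3 ∨ ¬x2 ∨ ¬x3) ∧ ¬¬x4 ∧ ¬x2   — double negation
≡ (¬x3 ∨ ¬x2 ∨ ¬x3) ∧ x4 ∧ ¬x2   — double negation
≡ (¬x3 ∧ x4 ∧ ¬x2) ∨ (¬x2 ∧ x4 ∧ ¬x2) ∨ (¬x3 ∧ x4 ∧ ¬x2)   — distribute ∧ over ∨
≡ ¬x2 ∧ x4   — simplify

¬x2 ∧ x4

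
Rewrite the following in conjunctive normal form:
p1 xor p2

p1 xor p2
≡ (p1 | p2) & ~(p1 & p2)   [expand xor]
≡ (p1 | p2) & (~p1 | ~p2)   [De Morgan]

(p1 | p2) & (~p1 | ~p2)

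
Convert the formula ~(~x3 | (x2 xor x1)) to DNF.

~(~x3 | (x2 xor x1))
= ~(~x3 | (x2 & ~x1) | (~x2 & x1))   — expand xor
= ~~x3 & ~(x2 & ~x1) & ~(~x2 & x1)   — De Morgan
= x3 & ~(x2 & ~x1) & ~(~x2 & x1)   — double negation
= x3 & (~x2 | ~~x1) & ~(~x2 & x1)   — De Morgan
= x3 & (~x2 | x1) & ~(~x2 & x1)   — double negation
= x3 & (~x2 | x1) & (~~x2 | ~x1)   — De Morgan
= x3 & (~x2 | x1) & (x2 | ~x1)   — double negation
= (x3 & ~x2 & x2) | (x3 & ~x2 & ~x1) | (x3 & x1 & x2) | (x3 & x1 & ~x1)   — distribute & over |
= (x3 & ~x2 & ~x1) | (x3 & x1 & x2)   — simplify

(x3 & ~x2 & ~x1) | (x3 & x1 & x2)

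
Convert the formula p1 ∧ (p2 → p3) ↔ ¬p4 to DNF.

¬p1 ∧ p4 ∨ p2 ∧ ¬p3 ∧ p4 ∨ ¬p4 ∧ p1 ∧ ¬p2 ∨ ¬p4 ∧ p1 ∧ p3

p1 ∧ (p2 → p3) ↔ ¬p4
≡ (p1 ∧ (p2 → p3) → ¬p4) ∧ (¬p4 → p1 ∧ (p2 → p3))   — eliminate ↔
≡ (¬(p1 ∧ (p2 → p3)) ∨ ¬p4) ∧ (¬p4 → p1 ∧ (p2 → p3))   — eliminate →
≡ (¬(p1 ∧ (¬p2 ∨ p3)) ∨ ¬p4) ∧ (¬p4 → p1 ∧ (p2 → p3))   — eliminate →
≡ (¬(p1 ∧ (¬p2 ∨ p3)) ∨ ¬p4) ∧ (¬¬p4 ∨ p1 ∧ (p2 → p3))   — eliminate →
≡ (¬(p1 ∧ (¬p2 ∨ p3)) ∨ ¬p4) ∧ (¬¬p4 ∨ p1 ∧ (¬p2 ∨ p3))   — eliminate →
≡ (¬p1 ∨ ¬(¬p2 ∨ p3) ∨ ¬p4) ∧ (¬¬p4 ∨ p1 ∧ (¬p2 ∨ p3))   — De Morgan
≡ (¬p1 ∨ ¬¬p2 ∧ ¬p3 ∨ ¬p4) ∧ (¬¬p4 ∨ p1 ∧ (¬p2 ∨ p3))   — De Morgan
≡ (¬p1 ∨ p2 ∧ ¬p3 ∨ ¬p4) ∧ (¬¬p4 ∨ p1 ∧ (¬p2 ∨ p3))   — double negation
≡ (¬p1 ∨ p2 ∧ ¬p3 ∨ ¬p4) ∧ (p4 ∨ p1 ∧ (¬p2 ∨ p3))   — double negation
≡ ¬p1 ∧ p4 ∨ ¬p1 ∧ p1 ∧ ¬p2 ∨ ¬p1 ∧ p1 ∧ p3 ∨ p2 ∧ ¬p3 ∧ p4 ∨ p2 ∧ ¬p3 ∧ p1 ∧ ¬p2 ∨ p2 ∧ ¬p3 ∧ p1 ∧ p3 ∨ ¬p4 ∧ p4 ∨ ¬p4 ∧ p1 ∧ ¬p2 ∨ ¬p4 ∧ p1 ∧ p3   — distribute ∧ over ∨
≡ ¬p1 ∧ p4 ∨ p2 ∧ ¬p3 ∧ p4 ∨ ¬p4 ∧ p1 ∧ ¬p2 ∨ ¬p4 ∧ p1 ∧ p3   — simplify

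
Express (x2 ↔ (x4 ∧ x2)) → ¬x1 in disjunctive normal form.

(x2 ↔ (x4 ∧ x2)) → ¬x1
≡ ¬(x2 ↔ (x4 ∧ x2)) ∨ ¬x1   [eliminate →]
≡ ¬((x2 → (x4 ∧ x2)) ∧ ((x4 ∧ x2) → x2)) ∨ ¬x1   [eliminate ↔]
≡ ¬((¬x2 ∨ (x4 ∧ x2)) ∧ ((x4 ∧ x2) → x2)) ∨ ¬x1   [eliminate →]
≡ ¬((¬x2 ∨ (x4 ∧ x2)) ∧ (¬(x4 ∧ x2) ∨ x2)) ∨ ¬x1   [eliminate →]
≡ ¬(¬x2 ∨ (x4 ∧ x2)) ∨ ¬(¬(x4 ∧ x2) ∨ x2) ∨ ¬x1   [De Morgan]
≡ (¬¬x2 ∧ ¬(x4 ∧ x2)) ∨ ¬(¬(x4 ∧ x2) ∨ x2) ∨ ¬x1   [De Morgan]
≡ (x2 ∧ ¬(x4 ∧ x2)) ∨ ¬(¬(x4 ∧ x2) ∨ x2) ∨ ¬x1   [double negation]
≡ (x2 ∧ (¬x4 ∨ ¬x2)) ∨ ¬(¬(x4 ∧ x2) ∨ x2) ∨ ¬x1   [De Morgan]
≡ (x2 ∧ (¬x4 ∨ ¬x2)) ∨ (¬¬(x4 ∧ x2) ∧ ¬x2) ∨ ¬x1   [De Morgan]
≡ (x2 ∧ (¬x4 ∨ ¬x2)) ∨ (x4 ∧ x2 ∧ ¬x2) ∨ ¬x1   [double negation]
≡ (x2 ∧ ¬x4) ∨ (x2 ∧ ¬x2) ∨ (x4 ∧ x2 ∧ ¬x2) ∨ ¬x1   [distribute ∧ over ∨]
≡ (x2 ∧ ¬x4) ∨ ¬x1   [simplify]

(x2 ∧ ¬x4) ∨ ¬x1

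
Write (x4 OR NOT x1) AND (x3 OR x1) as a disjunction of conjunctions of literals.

(x4 OR NOT x1) AND (x3 OR x1)
≡ (x4 AND x3) OR (x4 AND x1) OR (NOT x1 AND x3) OR (NOT x1 AND x1)   [distribute AND over OR]
≡ (x4 AND x3) OR (x4 AND x1) OR (NOT x1 AND x3)   [simplify]

(x4 AND x3) OR (x4 AND x1) OR (NOT x1 AND x3)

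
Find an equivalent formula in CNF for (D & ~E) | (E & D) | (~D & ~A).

(D & ~E) | (E & D) | (~D & ~A)
⇔ (D | E | ~D) & (D | E | ~A) & (D | D | ~D) & (D | D | ~A) & (~E | E | ~D) & (~E | E | ~A) & (~E | D | ~D) & (~E | D | ~A)   — distribute | over &
⇔ D | ~A   — simplify

D | ~A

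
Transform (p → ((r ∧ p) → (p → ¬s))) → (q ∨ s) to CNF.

s ∨ q

(p → ((r ∧ p) → (p → ¬s))) → (q ∨ s)
≡ ¬(p → ((r ∧ p) → (p → ¬s))) ∨ q ∨ s   — eliminate →
≡ ¬(¬p ∨ ((r ∧ p) → (p → ¬s))) ∨ q ∨ s   — eliminate →
≡ ¬(¬p ∨ ¬(r ∧ p) ∨ (p → ¬s)) ∨ q ∨ s   — eliminate →
≡ ¬(¬p ∨ ¬(r ∧ p) ∨ ¬p ∨ ¬s) ∨ q ∨ s   — eliminate →
≡ (¬¬p ∧ ¬¬(r ∧ p) ∧ ¬¬p ∧ ¬¬s) ∨ q ∨ s   — De Morgan
≡ (p ∧ ¬¬(r ∧ p) ∧ ¬¬p ∧ ¬¬s) ∨ q ∨ s   — double negation
≡ (p ∧ r ∧ p ∧ ¬¬p ∧ ¬¬s) ∨ q ∨ s   — double negation
≡ (p ∧ r ∧ p ∧ p ∧ ¬¬s) ∨ q ∨ s   — double negation
≡ (p ∧ r ∧ p ∧ p ∧ s) ∨ q ∨ s   — double negation
≡ (p ∨ q ∨ s) ∧ (r ∨ q ∨ s) ∧ (p ∨ q ∨ s) ∧ (p ∨ q ∨ s) ∧ (s ∨ q ∨ s)   — distribute ∨ over ∧
≡ s ∨ q   — simplify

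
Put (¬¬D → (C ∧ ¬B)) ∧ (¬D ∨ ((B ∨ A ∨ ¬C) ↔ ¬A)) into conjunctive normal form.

(¬D ∨ C) ∧ (¬D ∨ ¬B) ∧ (¬D ∨ ¬A) ∧ (¬D ∨ A ∨ B ∨ ¬C)

(¬¬D → (C ∧ ¬B)) ∧ (¬D ∨ ((B ∨ A ∨ ¬C) ↔ ¬A))
≡ (¬¬¬D ∨ (C ∧ ¬B)) ∧ (¬D ∨ ((B ∨ A ∨ ¬C) ↔ ¬A))
≡ (¬¬¬D ∨ (C ∧ ¬B)) ∧ (¬D ∨ (((B ∨ A ∨ ¬C) → ¬A) ∧ (¬A → (B ∨ A ∨ ¬C))))
≡ (¬¬¬D ∨ (C ∧ ¬B)) ∧ (¬D ∨ ((¬(B ∨ A ∨ ¬C) ∨ ¬A) ∧ (¬A → (B ∨ A ∨ ¬C))))
≡ (¬¬¬D ∨ (C ∧ ¬B)) ∧ (¬D ∨ ((¬(B ∨ A ∨ ¬C) ∨ ¬A) ∧ (¬¬A ∨ B ∨ A ∨ ¬C)))
≡ (¬D ∨ (C ∧ ¬B)) ∧ (¬D ∨ ((¬(B ∨ A ∨ ¬C) ∨ ¬A) ∧ (¬¬A ∨ B ∨ A ∨ ¬C)))
≡ (¬D ∨ (C ∧ ¬B)) ∧ (¬D ∨ (((¬B ∧ ¬A ∧ ¬¬C) ∨ ¬A) ∧ (¬¬A ∨ B ∨ A ∨ ¬C)))
≡ (¬D ∨ (C ∧ ¬B)) ∧ (¬D ∨ (((¬B ∧ ¬A ∧ C) ∨ ¬A) ∧ (¬¬A ∨ B ∨ A ∨ ¬C)))
≡ (¬D ∨ (C ∧ ¬B)) ∧ (¬D ∨ (((¬B ∧ ¬A ∧ C) ∨ ¬A) ∧ (A ∨ B ∨ A ∨ ¬C)))
≡ (¬D ∨ C) ∧ (¬D ∨ ¬B) ∧ (¬D ∨ ¬B ∨ ¬A) ∧ (¬D ∨ ¬A ∨ ¬A) ∧ (¬D ∨ C ∨ ¬A) ∧ (¬D ∨ A ∨ B ∨ A ∨ ¬C)
≡ (¬D ∨ C) ∧ (¬D ∨ ¬B) ∧ (¬D ∨ ¬A) ∧ (¬D ∨ A ∨ B ∨ ¬C)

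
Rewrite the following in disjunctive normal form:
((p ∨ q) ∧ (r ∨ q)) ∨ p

q ∨ p

((p ∨ q) ∧ (r ∨ q)) ∨ p
⇔ (p ∧ r) ∨ (p ∧ q) ∨ (q ∧ r) ∨ (q ∧ q) ∨ p
⇔ q ∨ p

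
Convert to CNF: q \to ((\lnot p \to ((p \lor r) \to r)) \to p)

(\lnot q \lor p \lor r) \land (\lnot q \lor \lnot r \lor p)

q \to ((\lnot p \to ((p \lor r) \to r)) \to p)
≡ \lnot q \lor ((\lnot p \to ((p \lor r) \to r)) \to p)   (eliminate \to)
≡ \lnot q \lor \lnot (\lnot p \to ((p \lor r) \to r)) \lor p   (eliminate \to)
≡ \lnot q \lor \lnot (\lnot \lnot p \lor ((p \lor r) \to r)) \lor p   (eliminate \to)
≡ \lnot q \lor \lnot (\lnot \lnot p \lor \lnot (p \lor r) \lor r) \lor p   (eliminate \to)
≡ \lnot q \lor (\lnot \lnot \lnot p \land \lnot \lnot (p \lor r) \land \lnot r) \lor p   (De Morgan)
≡ \lnot q \lor (\lnot p \land \lnot \lnot (p \lor r) \land \lnot r) \lor p   (double negation)
≡ \lnot q \lor (\lnot p \land (p \lor r) \land \lnot r) \lor p   (double negation)
≡ (\lnot q \lor \lnot p \lor p) \land (\lnot q \lor p \lor r \lor p) \land (\lnot q \lor \lnot r \lor p)   (distribute \lor over \land)
≡ (\lnot q \lor p \lor r) \land (\lnot q \lor \lnot r \lor p)   (simplify)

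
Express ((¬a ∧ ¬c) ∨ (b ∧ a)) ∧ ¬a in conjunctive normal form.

((¬a ∧ ¬c) ∨ (b ∧ a)) ∧ ¬a
= (¬a ∨ b) ∧ (¬a ∨ a) ∧ (¬c ∨ b) ∧ (¬c ∨ a) ∧ ¬a   — distribute ∨ over ∧
= (¬c ∨ b) ∧ (¬c ∨ a) ∧ ¬a   — simplify

(¬c ∨ b) ∧ (¬c ∨ a) ∧ ¬a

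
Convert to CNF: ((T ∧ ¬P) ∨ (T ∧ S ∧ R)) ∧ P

((T ∧ ¬P) ∨ (T ∧ S ∧ R)) ∧ P
≡ (T ∨ T) ∧ (T ∨ S) ∧ (T ∨ R) ∧ (¬P ∨ T) ∧ (¬P ∨ S) ∧ (¬P ∨ R) ∧ P   [distribute ∨ over ∧]
≡ T ∧ (¬P ∨ S) ∧ (¬P ∨ R) ∧ P   [simplify]

T ∧ (¬P ∨ S) ∧ (¬P ∨ R) ∧ P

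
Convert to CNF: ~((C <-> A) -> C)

(~A | C) & ~C

~((C <-> A) -> C)
≡ ~(~(C <-> A) | C)   [eliminate ->]
≡ ~(~((C -> A) & (A -> C)) | C)   [eliminate <->]
≡ ~(~((~C | A) & (A -> C)) | C)   [eliminate ->]
≡ ~(~((~C | A) & (~A | C)) | C)   [eliminate ->]
≡ ~~((~C | A) & (~A | C)) & ~C   [De Morgan]
≡ (~C | A) & (~A | C) & ~C   [double negation]
≡ (~A | C) & ~C   [simplify]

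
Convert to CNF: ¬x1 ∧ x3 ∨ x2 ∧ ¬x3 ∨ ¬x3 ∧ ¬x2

¬x1 ∨ ¬x3

¬x1 ∧ x3 ∨ x2 ∧ ¬x3 ∨ ¬x3 ∧ ¬x2
≡ (¬x1 ∨ x2 ∨ ¬x3) ∧ (¬x1 ∨ x2 ∨ ¬x2) ∧ (¬x1 ∨ ¬x3 ∨ ¬x3) ∧ (¬x1 ∨ ¬x3 ∨ ¬x2) ∧ (x3 ∨ x2 ∨ ¬x3) ∧ (x3 ∨ x2 ∨ ¬x2) ∧ (x3 ∨ ¬x3 ∨ ¬x3) ∧ (x3 ∨ ¬x3 ∨ ¬x2)
≡ ¬x1 ∨ ¬x3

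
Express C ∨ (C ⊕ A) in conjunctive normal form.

C ∨ A

C ∨ (C ⊕ A)
⇔ C ∨ ((C ∨ A) ∧ ¬(C ∧ A))   (expand ⊕)
⇔ C ∨ ((C ∨ A) ∧ (¬C ∨ ¬A))   (De Morgan)
⇔ (C ∨ C ∨ A) ∧ (C ∨ ¬C ∨ ¬A)   (distribute ∨ over ∧)
⇔ C ∨ A   (simplify)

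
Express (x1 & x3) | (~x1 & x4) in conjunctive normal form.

(x1 & x3) | (~x1 & x4)
≡ (x1 | ~x1) & (x1 | x4) & (x3 | ~x1) & (x3 | x4)
≡ (x1 | x4) & (x3 | ~x1) & (x3 | x4)

(x1 | x4) & (x3 | ~x1) & (x3 | x4)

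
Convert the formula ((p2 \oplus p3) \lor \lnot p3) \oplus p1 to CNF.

((p2 \oplus p3) \lor \lnot p3) \oplus p1
≡ ((p2 \oplus p3) \lor \lnot p3 \lor p1) \land \lnot (((p2 \oplus p3) \lor \lnot p3) \land p1)   [expand \oplus]
≡ (((p2 \lor p3) \land \lnot (p2 \land p3)) \lor \lnot p3 \lor p1) \land \lnot (((p2 \oplus p3) \lor \lnot p3) \land p1)   [expand \oplus]
≡ (((p2 \lor p3) \land \lnot (p2 \land p3)) \lor \lnot p3 \lor p1) \land \lnot ((((p2 \lor p3) \land \lnot (p2 \land p3)) \lor \lnot p3) \land p1)   [expand \oplus]
≡ (((p2 \lor p3) \land (\lnot p2 \lor \lnot p3)) \lor \lnot p3 \lor p1) \land \lnot ((((p2 \lor p3) \land \lnot (p2 \land p3)) \lor \lnot p3) \land p1)   [De Morgan]
≡ (((p2 \lor p3) \land (\lnot p2 \lor \lnot p3)) \lor \lnot p3 \lor p1) \land (\lnot (((p2 \lor p3) \land \lnot (p2 \land p3)) \lor \lnot p3) \lor \lnot p1)   [De Morgan]
≡ (((p2 \lor p3) \land (\lnot p2 \lor \lnot p3)) \lor \lnot p3 \lor p1) \land ((\lnot ((p2 \lor p3) \land \lnot (p2 \land p3)) \land \lnot \lnot p3) \lor \lnot p1)   [De Morgan]
≡ (((p2 \lor p3) \land (\lnot p2 \lor \lnot p3)) \lor \lnot p3 \lor p1) \land (((\lnot (p2 \lor p3) \lor \lnot \lnot (p2 \land p3)) \land \lnot \lnot p3) \lor \lnot p1)   [De Morgan]
≡ (((p2 \lor p3) \land (\lnot p2 \lor \lnot p3)) \lor \lnot p3 \lor p1) \land ((((\lnot p2 \land \lnot p3) \lor \lnot \lnot (p2 \land p3)) \land \lnot \lnot p3) \lor \lnot p1)   [De Morgan]
≡ (((p2 \lor p3) \land (\lnot p2 \lor \lnot p3)) \lor \lnot p3 \lor p1) \land ((((\lnot p2 \land \lnot p3) \lor (p2 \land p3)) \land \lnot \lnot p3) \lor \lnot p1)   [double negation]
≡ (((p2 \lor p3) \land (\lnot p2 \lor \lnot p3)) \lor \lnot p3 \lor p1) \land ((((\lnot p2 \land \lnot p3) \lor (p2 \land p3)) \land p3) \lor \lnot p1)   [double negation]
≡ (p2 \lor p3 \lor \lnot p3 \lor p1) \land (\lnot p2 \lor \lnot p3 \lor \lnot p3 \lor p1) \land (\lnot p2 \lor p2 \lor \lnot p1) \land (\lnot p2 \lor p3 \lor \lnot p1) \land (\lnot p3 \lor p2 \lor \lnot p1) \land (\lnot p3 \lor p3 \lor \lnot p1) \land (p3 \lor \lnot p1)   [distribute \lor over \land]
≡ (\lnot p2 \lor \lnot p3 \lor p1) \land (\lnot p3 \lor p2 \lor \lnot p1) \land (p3 \lor \lnot p1)   [simplify]

(\lnot p2 \lor \lnot p3 \lor p1) \land (\lnot p3 \lor p2 \lor \lnot p1) \land (p3 \lor \lnot p1)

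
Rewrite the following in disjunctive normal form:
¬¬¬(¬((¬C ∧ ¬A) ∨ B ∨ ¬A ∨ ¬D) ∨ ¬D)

¬¬¬(¬((¬C ∧ ¬A) ∨ B ∨ ¬A ∨ ¬D) ∨ ¬D)
⇔ ¬(¬((¬C ∧ ¬A) ∨ B ∨ ¬A ∨ ¬D) ∨ ¬D)   [double negation]
⇔ ¬¬((¬C ∧ ¬A) ∨ B ∨ ¬A ∨ ¬D) ∧ ¬¬D   [De Morgan]
⇔ ((¬C ∧ ¬A) ∨ B ∨ ¬A ∨ ¬D) ∧ ¬¬D   [double negation]
⇔ ((¬C ∧ ¬A) ∨ B ∨ ¬A ∨ ¬D) ∧ D   [double negation]
⇔ (¬C ∧ ¬A ∧ D) ∨ (B ∧ D) ∨ (¬A ∧ D) ∨ (¬D ∧ D)   [distribute ∧ over ∨]
⇔ (B ∧ D) ∨ (¬A ∧ D)   [simplify]

(B ∧ D) ∨ (¬A ∧ D)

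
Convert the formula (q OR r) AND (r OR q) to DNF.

q OR r

(q OR r) AND (r OR q)
⇔ (q AND r) OR (q AND q) OR (r AND r) OR (r AND q)   (distribute AND over OR)
⇔ q OR r   (simplify)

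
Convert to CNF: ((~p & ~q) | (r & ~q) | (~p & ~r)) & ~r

((~p & ~q) | (r & ~q) | (~p & ~r)) & ~r
≡ (~p | r | ~p) & (~p | r | ~r) & (~p | ~q | ~p) & (~p | ~q | ~r) & (~q | r | ~p) & (~q | r | ~r) & (~q | ~q | ~p) & (~q | ~q | ~r) & ~r   — distribute | over &
≡ (~p | r) & (~p | ~q) & ~r   — simplify

(~p | r) & (~p | ~q) & ~r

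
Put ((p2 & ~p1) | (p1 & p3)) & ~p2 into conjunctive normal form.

(p2 | p1) & (p2 | p3) & (~p1 | p3) & ~p2

((p2 & ~p1) | (p1 & p3)) & ~p2
≡ (p2 | p1) & (p2 | p3) & (~p1 | p1) & (~p1 | p3) & ~p2   [distribute | over &]
≡ (p2 | p1) & (p2 | p3) & (~p1 | p3) & ~p2   [simplify]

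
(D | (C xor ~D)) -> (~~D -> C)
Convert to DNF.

(D | (C xor ~D)) -> (~~D -> C)
≡ ~(D | (C xor ~D)) | (~~D -> C)   — eliminate ->
≡ ~(D | (C & ~~D) | (~C & ~D)) | (~~D -> C)   — expand xor
≡ ~(D | (C & ~~D) | (~C & ~D)) | ~~~D | C   — eliminate ->
≡ (~D & ~(C & ~~D) & ~(~C & ~D)) | ~~~D | C   — De Morgan
≡ (~D & (~C | ~~~D) & ~(~C & ~D)) | ~~~D | C   — De Morgan
≡ (~D & (~C | ~D) & ~(~C & ~D)) | ~~~D | C   — double negation
≡ (~D & (~C | ~D) & (~~C | ~~D)) | ~~~D | C   — De Morgan
≡ (~D & (~C | ~D) & (C | ~~D)) | ~~~D | C   — double negation
≡ (~D & (~C | ~D) & (C | D)) | ~~~D | C   — double negation
≡ (~D & (~C | ~D) & (C | D)) | ~D | C   — double negation
≡ (~D & ~C & C) | (~D & ~C & D) | (~D & ~D & C) | (~D & ~D & D) | ~D | C   — distribute & over |
≡ ~D | C   — simplify

~D | C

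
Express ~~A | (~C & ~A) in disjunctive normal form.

~~A | (~C & ~A)
≡ A | (~C & ~A)

A | (~C & ~A)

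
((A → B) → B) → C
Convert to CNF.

(¬A ∨ B ∨ C) ∧ (¬B ∨ C)

((A → B) → B) → C
= ¬((A → B) → B) ∨ C   (eliminate →)
= ¬(¬(A → B) ∨ B) ∨ C   (eliminate →)
= ¬(¬(¬A ∨ B) ∨ B) ∨ C   (eliminate →)
= (¬¬(¬A ∨ B) ∧ ¬B) ∨ C   (De Morgan)
= ((¬A ∨ B) ∧ ¬B) ∨ C   (double negation)
= (¬A ∨ B ∨ C) ∧ (¬B ∨ C)   (distribute ∨ over ∧)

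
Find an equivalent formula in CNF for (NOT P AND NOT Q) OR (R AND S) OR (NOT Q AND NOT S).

(NOT P AND NOT Q) OR (R AND S) OR (NOT Q AND NOT S)
≡ (NOT P OR R OR NOT Q) AND (NOT P OR R OR NOT S) AND (NOT P OR S OR NOT Q) AND (NOT P OR S OR NOT S) AND (NOT Q OR R OR NOT Q) AND (NOT Q OR R OR NOT S) AND (NOT Q OR S OR NOT Q) AND (NOT Q OR S OR NOT S)   — distribute OR over AND
≡ (NOT P OR R OR NOT S) AND (NOT Q OR R) AND (NOT Q OR S)   — simplify

(NOT P OR R OR NOT S) AND (NOT Q OR R) AND (NOT Q OR S)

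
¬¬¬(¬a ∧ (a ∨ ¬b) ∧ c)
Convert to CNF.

a ∨ b ∨ ¬c

¬¬¬(¬a ∧ (a ∨ ¬b) ∧ c)
≡ ¬(¬a ∧ (a ∨ ¬b) ∧ c)   [double negation]
≡ ¬¬a ∨ ¬(a ∨ ¬b) ∨ ¬c   [De Morgan]
≡ a ∨ ¬(a ∨ ¬b) ∨ ¬c   [double negation]
≡ a ∨ (¬a ∧ ¬¬b) ∨ ¬c   [De Morgan]
≡ a ∨ (¬a ∧ b) ∨ ¬c   [double negation]
≡ (a ∨ ¬a ∨ ¬c) ∧ (a ∨ b ∨ ¬c)   [distribute ∨ over ∧]
≡ a ∨ b ∨ ¬c   [simplify]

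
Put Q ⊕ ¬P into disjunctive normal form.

Q ⊕ ¬P
≡ (Q ∧ ¬¬P) ∨ (¬Q ∧ ¬P)   [expand ⊕]
≡ (Q ∧ P) ∨ (¬Q ∧ ¬P)   [double negation]

(Q ∧ P) ∨ (¬Q ∧ ¬P)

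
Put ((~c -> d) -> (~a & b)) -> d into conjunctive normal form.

((~c -> d) -> (~a & b)) -> d
≡ ~((~c -> d) -> (~a & b)) | d   — eliminate ->
≡ ~(~(~c -> d) | (~a & b)) | d   — eliminate ->
≡ ~(~(~~c | d) | (~a & b)) | d   — eliminate ->
≡ (~~(~~c | d) & ~(~a & b)) | d   — De Morgan
≡ ((~~c | d) & ~(~a & b)) | d   — double negation
≡ ((c | d) & ~(~a & b)) | d   — double negation
≡ ((c | d) & (~~a | ~b)) | d   — De Morgan
≡ ((c | d) & (a | ~b)) | d   — double negation
≡ (c | d | d) & (a | ~b | d)   — distribute | over &
≡ (c | d) & (a | ~b | d)   — simplify

(c | d) & (a | ~b | d)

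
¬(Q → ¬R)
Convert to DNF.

¬(Q → ¬R)
≡ ¬(¬Q ∨ ¬R)   (eliminate →)
≡ ¬¬Q ∧ ¬¬R   (De Morgan)
≡ Q ∧ ¬¬R   (double negation)
≡ Q ∧ R   (double negation)

Q ∧ R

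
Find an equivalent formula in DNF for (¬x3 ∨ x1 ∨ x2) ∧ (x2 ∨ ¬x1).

(¬x3 ∨ x1 ∨ x2) ∧ (x2 ∨ ¬x1)
≡ ¬x3 ∧ x2 ∨ ¬x3 ∧ ¬x1 ∨ x1 ∧ x2 ∨ x1 ∧ ¬x1 ∨ x2 ∧ x2 ∨ x2 ∧ ¬x1   [distribute ∧ over ∨]
≡ ¬x3 ∧ ¬x1 ∨ x2   [simplify]

¬x3 ∧ ¬x1 ∨ x2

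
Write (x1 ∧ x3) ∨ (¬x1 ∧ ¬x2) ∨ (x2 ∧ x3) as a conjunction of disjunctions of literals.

(x3 ∨ ¬x1) ∧ (x3 ∨ ¬x2)

(x1 ∧ x3) ∨ (¬x1 ∧ ¬x2) ∨ (x2 ∧ x3)
= (x1 ∨ ¬x1 ∨ x2) ∧ (x1 ∨ ¬x1 ∨ x3) ∧ (x1 ∨ ¬x2 ∨ x2) ∧ (x1 ∨ ¬x2 ∨ x3) ∧ (x3 ∨ ¬x1 ∨ x2) ∧ (x3 ∨ ¬x1 ∨ x3) ∧ (x3 ∨ ¬x2 ∨ x2) ∧ (x3 ∨ ¬x2 ∨ x3)   [distribute ∨ over ∧]
= (x3 ∨ ¬x1) ∧ (x3 ∨ ¬x2)   [simplify]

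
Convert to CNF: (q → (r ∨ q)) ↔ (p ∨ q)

q ∨ p

(q → (r ∨ q)) ↔ (p ∨ q)
≡ ((q → (r ∨ q)) → (p ∨ q)) ∧ ((p ∨ q) → (q → (r ∨ q)))   [eliminate ↔]
≡ (¬(q → (r ∨ q)) ∨ p ∨ q) ∧ ((p ∨ q) → (q → (r ∨ q)))   [eliminate →]
≡ (¬(¬q ∨ r ∨ q) ∨ p ∨ q) ∧ ((p ∨ q) → (q → (r ∨ q)))   [eliminate →]
≡ (¬(¬q ∨ r ∨ q) ∨ p ∨ q) ∧ (¬(p ∨ q) ∨ (q → (r ∨ q)))   [eliminate →]
≡ (¬(¬q ∨ r ∨ q) ∨ p ∨ q) ∧ (¬(p ∨ q) ∨ ¬q ∨ r ∨ q)   [eliminate →]
≡ ((¬¬q ∧ ¬r ∧ ¬q) ∨ p ∨ q) ∧ (¬(p ∨ q) ∨ ¬q ∨ r ∨ q)   [De Morgan]
≡ ((q ∧ ¬r ∧ ¬q) ∨ p ∨ q) ∧ (¬(p ∨ q) ∨ ¬q ∨ r ∨ q)   [double negation]
≡ ((q ∧ ¬r ∧ ¬q) ∨ p ∨ q) ∧ ((¬p ∧ ¬q) ∨ ¬q ∨ r ∨ q)   [De Morgan]
≡ (q ∨ p ∨ q) ∧ (¬r ∨ p ∨ q) ∧ (¬q ∨ p ∨ q) ∧ (¬p ∨ ¬q ∨ r ∨ q) ∧ (¬q ∨ ¬q ∨ r ∨ q)   [distribute ∨ over ∧]
≡ q ∨ p   [simplify]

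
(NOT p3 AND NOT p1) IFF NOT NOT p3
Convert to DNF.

p1 AND NOT p3

(NOT p3 AND NOT p1) IFF NOT NOT p3
≡ ((NOT p3 AND NOT p1) IMPLIES NOT NOT p3) AND (NOT NOT p3 IMPLIES (NOT p3 AND NOT p1))   (eliminate IFF)
≡ (NOT (NOT p3 AND NOT p1) OR NOT NOT p3) AND (NOT NOT p3 IMPLIES (NOT p3 AND NOT p1))   (eliminate IMPLIES)
≡ (NOT (NOT p3 AND NOT p1) OR NOT NOT p3) AND (NOT NOT NOT p3 OR (NOT p3 AND NOT p1))   (eliminate IMPLIES)
≡ (NOT NOT p3 OR NOT NOT p1 OR NOT NOT p3) AND (NOT NOT NOT p3 OR (NOT p3 AND NOT p1))   (De Morgan)
≡ (p3 OR NOT NOT p1 OR NOT NOT p3) AND (NOT NOT NOT p3 OR (NOT p3 AND NOT p1))   (double negation)
≡ (p3 OR p1 OR NOT NOT p3) AND (NOT NOT NOT p3 OR (NOT p3 AND NOT p1))   (double negation)
≡ (p3 OR p1 OR p3) AND (NOT NOT NOT p3 OR (NOT p3 AND NOT p1))   (double negation)
≡ (p3 OR p1 OR p3) AND (NOT p3 OR (NOT p3 AND NOT p1))   (double negation)
≡ (p3 AND NOT p3) OR (p3 AND NOT p3 AND NOT p1) OR (p1 AND NOT p3) OR (p1 AND NOT p3 AND NOT p1) OR (p3 AND NOT p3) OR (p3 AND NOT p3 AND NOT p1)   (distribute AND over OR)
≡ p1 AND NOT p3   (simplify)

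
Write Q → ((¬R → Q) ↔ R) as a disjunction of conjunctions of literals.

¬Q ∨ R

Q → ((¬R → Q) ↔ R)
≡ ¬Q ∨ ((¬R → Q) ↔ R)   [eliminate →]
≡ ¬Q ∨ (((¬R → Q) → R) ∧ (R → (¬R → Q)))   [eliminate ↔]
≡ ¬Q ∨ ((¬(¬R → Q) ∨ R) ∧ (R → (¬R → Q)))   [eliminate →]
≡ ¬Q ∨ ((¬(¬¬R ∨ Q) ∨ R) ∧ (R → (¬R → Q)))   [eliminate →]
≡ ¬Q ∨ ((¬(¬¬R ∨ Q) ∨ R) ∧ (¬R ∨ (¬R → Q)))   [eliminate →]
≡ ¬Q ∨ ((¬(¬¬R ∨ Q) ∨ R) ∧ (¬R ∨ ¬¬R ∨ Q))   [eliminate →]
≡ ¬Q ∨ (((¬¬¬R ∧ ¬Q) ∨ R) ∧ (¬R ∨ ¬¬R ∨ Q))   [De Morgan]
≡ ¬Q ∨ (((¬R ∧ ¬Q) ∨ R) ∧ (¬R ∨ ¬¬R ∨ Q))   [double negation]
≡ ¬Q ∨ (((¬R ∧ ¬Q) ∨ R) ∧ (¬R ∨ R ∨ Q))   [double negation]
≡ ¬Q ∨ (¬R ∧ ¬Q ∧ ¬R) ∨ (¬R ∧ ¬Q ∧ R) ∨ (¬R ∧ ¬Q ∧ Q) ∨ (R ∧ ¬R) ∨ (R ∧ R) ∨ (R ∧ Q)   [distribute ∧ over ∨]
≡ ¬Q ∨ R   [simplify]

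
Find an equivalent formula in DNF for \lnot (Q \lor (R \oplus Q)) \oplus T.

(\lnot Q \land \lnot R \land \lnot T) \lor (Q \land T) \lor (R \land \lnot Q \land T)

\lnot (Q \lor (R \oplus Q)) \oplus T
= (\lnot (Q \lor (R \oplus Q)) \land \lnot T) \lor (\lnot \lnot (Q \lor (R \oplus Q)) \land T)   — expand \oplus
= (\lnot (Q \lor (R \land \lnot Q) \lor (\lnot R \land Q)) \land \lnot T) \lor (\lnot \lnot (Q \lor (R \oplus Q)) \land T)   — expand \oplus
= (\lnot (Q \lor (R \land \lnot Q) \lor (\lnot R \land Q)) \land \lnot T) \lor (\lnot \lnot (Q \lor (R \land \lnot Q) \lor (\lnot R \land Q)) \land T)   — expand \oplus
= (\lnot Q \land \lnot (R \land \lnot Q) \land \lnot (\lnot R \land Q) \land \lnot T) \lor (\lnot \lnot (Q \lor (R \land \lnot Q) \lor (\lnot R \land Q)) \land T)   — De Morgan
= (\lnot Q \land (\lnot R \lor \lnot \lnot Q) \land \lnot (\lnot R \land Q) \land \lnot T) \lor (\lnot \lnot (Q \lor (R \land \lnot Q) \lor (\lnot R \land Q)) \land T)   — De Morgan
= (\lnot Q \land (\lnot R \lor Q) \land \lnot (\lnot R \land Q) \land \lnot T) \lor (\lnot \lnot (Q \lor (R \land \lnot Q) \lor (\lnot R \land Q)) \land T)   — double negation
= (\lnot Q \land (\lnot R \lor Q) \land (\lnot \lnot R \lor \lnot Q) \land \lnot T) \lor (\lnot \lnot (Q \lor (R \land \lnot Q) \lor (\lnot R \land Q)) \land T)   — De Morgan
= (\lnot Q \land (\lnot R \lor Q) \land (R \lor \lnot Q) \land \lnot T) \lor (\lnot \lnot (Q \lor (R \land \lnot Q) \lor (\lnot R \land Q)) \land T)   — double negation
= (\lnot Q \land (\lnot R \lor Q) \land (R \lor \lnot Q) \land \lnot T) \lor ((Q \lor (R \land \lnot Q) \lor (\lnot R \land Q)) \land T)   — double negation
= (\lnot Q \land \lnot R \land R \land \lnot T) \lor (\lnot Q \land \lnot R \land \lnot Q \land \lnot T) \lor (\lnot Q \land Q \land R \land \lnot T) \lor (\lnot Q \land Q \land \lnot Q \land \lnot T) \lor (Q \land T) \lor (R \land \lnot Q \land T) \lor (\lnot R \land Q \land T)   — distribute \land over \lor
= (\lnot Q \land \lnot R \land \lnot T) \lor (Q \land T) \lor (R \land \lnot Q \land T)   — simplify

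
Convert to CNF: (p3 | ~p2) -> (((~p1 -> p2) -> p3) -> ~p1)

(p3 | ~p2) -> (((~p1 -> p2) -> p3) -> ~p1)
≡ ~(p3 | ~p2) | (((~p1 -> p2) -> p3) -> ~p1)   — eliminate ->
≡ ~(p3 | ~p2) | ~((~p1 -> p2) -> p3) | ~p1   — eliminate ->
≡ ~(p3 | ~p2) | ~(~(~p1 -> p2) | p3) | ~p1   — eliminate ->
≡ ~(p3 | ~p2) | ~(~(~~p1 | p2) | p3) | ~p1   — eliminate ->
≡ (~p3 & ~~p2) | ~(~(~~p1 | p2) | p3) | ~p1   — De Morgan
≡ (~p3 & p2) | ~(~(~~p1 | p2) | p3) | ~p1   — double negation
≡ (~p3 & p2) | (~~(~~p1 | p2) & ~p3) | ~p1   — De Morgan
≡ (~p3 & p2) | ((~~p1 | p2) & ~p3) | ~p1   — double negation
≡ (~p3 & p2) | ((p1 | p2) & ~p3) | ~p1   — double negation
≡ (~p3 | p1 | p2 | ~p1) & (~p3 | ~p3 | ~p1) & (p2 | p1 | p2 | ~p1) & (p2 | ~p3 | ~p1)   — distribute | over &
≡ ~p3 | ~p1   — simplify

~p3 | ~p1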